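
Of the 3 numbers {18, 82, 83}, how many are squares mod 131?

(18/131) = -1 → non-residue.
(82/131) = -1 → non-residue.
(83/131) = -1 → non-residue.
Total quadratic residues among the 3: 0.

0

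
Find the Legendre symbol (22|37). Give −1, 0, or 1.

-1

Euler's criterion: (22/37) ≡ 22^18 (mod 37).
22^2 ≡ 3 (mod 37)
22^4 ≡ 9 (mod 37)
22^8 ≡ 7 (mod 37)
22^16 ≡ 12 (mod 37)
22^18 = 22^(16+2) ≡ 36 (mod 37).
Result is 36 ≡ −1, so (22/37) = −1.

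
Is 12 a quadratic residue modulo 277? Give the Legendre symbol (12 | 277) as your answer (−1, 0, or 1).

Pull out 2^2: since 277 ≡ 5 (mod 8), (2/277) = -1, so (2/277)^2 = +1.
Reciprocity: 3 ≡ 3 and 277 ≡ 1 (mod 4), so (3/277) = +(277/3).
Reduce top mod 3: now compute (1/3).
Reached (1/3) = 1. Collecting the sign flips along the way, the symbol is +1.

1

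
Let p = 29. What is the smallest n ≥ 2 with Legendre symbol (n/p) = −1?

(2/29) = −1, so 2 is the smallest positive non-residue mod 29.

2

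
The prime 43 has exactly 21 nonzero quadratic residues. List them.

1 4 6 9 10 11 13 14 15 16 17 21 23 24 25 31 35 36 38 40 41

Square k = 1,…,21 (k and 43−k give the same square):
1²=1, 2²=4, 3²=9, 4²=16, 5²=25, 6²=36, 7²≡6, 8²≡21, 9²≡38, 10²≡14, 11²≡35, 12²≡15, 13²≡40, 14²≡24, 15²≡10, 16²≡41, 17²≡31, 18²≡23, 19²≡17, 20²≡13, 21²≡11 (mod 43).
So the quadratic residues mod 43 are {1, 4, 6, 9, 10, 11, 13, 14, 15, 16, 17, 21, 23, 24, 25, 31, 35, 36, 38, 40, 41}.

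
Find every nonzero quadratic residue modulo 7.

Square k = 1,…,3 (k and 7−k give the same square):
1²=1, 2²=4, 3²≡2 (mod 7).
So the quadratic residues mod 7 are {1, 2, 4}.

1 2 4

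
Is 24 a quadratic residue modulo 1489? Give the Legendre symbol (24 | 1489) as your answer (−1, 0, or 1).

1

Pull out 2^3: since 1489 ≡ 1 (mod 8), (2/1489) = +1, so (2/1489)^3 = +1.
Reciprocity: 3 ≡ 3 and 1489 ≡ 1 (mod 4), so (3/1489) = +(1489/3).
Reduce top mod 3: now compute (1/3).
Reached (1/3) = 1. Collecting the sign flips along the way, the symbol is +1.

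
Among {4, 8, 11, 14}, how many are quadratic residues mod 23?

(4/23) = +1 → QR.
(8/23) = +1 → QR.
(11/23) = -1 → non-residue.
(14/23) = -1 → non-residue.
Total quadratic residues among the 4: 2.

2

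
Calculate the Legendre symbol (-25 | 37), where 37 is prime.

First reduce: -25 ≡ 12 (mod 37).
Pull out 2^2: since 37 ≡ 5 (mod 8), (2/37) = -1, so (2/37)^2 = +1.
Reciprocity: 3 ≡ 3 and 37 ≡ 1 (mod 4), so (3/37) = +(37/3).
Reduce top mod 3: now compute (1/3).
Reached (1/3) = 1. Collecting the sign flips along the way, the symbol is +1.

1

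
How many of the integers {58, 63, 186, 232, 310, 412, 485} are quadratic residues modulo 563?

6

(58/563) = +1 → QR.
(63/563) = +1 → QR.
(186/563) = +1 → QR.
(232/563) = +1 → QR.
(310/563) = -1 → non-residue.
(412/563) = +1 → QR.
(485/563) = +1 → QR.
Total quadratic residues among the 7: 6.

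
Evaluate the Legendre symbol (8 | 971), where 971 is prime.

-1

Pull out 2^3: since 971 ≡ 3 (mod 8), (2/971) = -1, so (2/971)^3 = -1.
Reached (1/971) = 1. Collecting the sign flips along the way, the symbol is -1.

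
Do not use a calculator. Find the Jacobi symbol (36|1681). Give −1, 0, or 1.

1

Pull out 2^2: since 1681 ≡ 1 (mod 8), (2/1681) = +1, so (2/1681)^2 = +1.
Reciprocity: 9 ≡ 1 and 1681 ≡ 1 (mod 4), so (9/1681) = +(1681/9).
Reduce top mod 9: now compute (7/9).
Reciprocity: 7 ≡ 3 and 9 ≡ 1 (mod 4), so (7/9) = +(9/7).
Reduce top mod 7: now compute (2/7).
Pull out 2: since 7 ≡ 7 (mod 8), (2/7) = +1.
Reached (1/7) = 1. Collecting the sign flips along the way, the symbol is +1.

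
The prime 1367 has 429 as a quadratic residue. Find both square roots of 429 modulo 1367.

Since 1367 ≡ 3 (mod 4), a square root of 429 is 429^((1367+1)/4) = 429^342 mod 1367.
Repeated squaring: 429^2≡863, 429^4≡1121, 429^8≡368, 429^16≡91, 429^32≡79, 429^64≡773, 429^128≡150, 429^256≡628 (mod 1367).
429^342 = 429^(256+64+16+4+2) ≡ 827 (mod 1367).
Check: 827² = 683929 ≡ 429 (mod 1367). The two roots are 540 and 827.

540, 827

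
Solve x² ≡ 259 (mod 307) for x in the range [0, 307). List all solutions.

Since 307 ≡ 3 (mod 4), a square root of 259 is 259^((307+1)/4) = 259^77 mod 307.
Repeated squaring: 259^2≡155, 259^4≡79, 259^8≡101, 259^16≡70, 259^32≡295, 259^64≡144 (mod 307).
259^77 = 259^(64+8+4+1) ≡ 167 (mod 307).
Check: 167² = 27889 ≡ 259 (mod 307). The two roots are 140 and 167.

140, 167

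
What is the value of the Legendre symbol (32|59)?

Euler's criterion: (32/59) ≡ 32^29 (mod 59).
32^2 ≡ 21 (mod 59)
32^4 ≡ 28 (mod 59)
32^8 ≡ 17 (mod 59)
32^16 ≡ 53 (mod 59)
32^29 = 32^(16+8+4+1) ≡ 58 (mod 59).
Result is 58 ≡ −1, so (32/59) = −1.

-1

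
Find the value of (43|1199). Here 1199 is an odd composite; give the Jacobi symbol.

-1

Reciprocity: 43 ≡ 3 and 1199 ≡ 3 (mod 4), so (43/1199) = −(1199/43).
Reduce top mod 43: now compute (38/43).
Pull out 2: since 43 ≡ 3 (mod 8), (2/43) = -1.
Reciprocity: 19 ≡ 3 and 43 ≡ 3 (mod 4), so (19/43) = −(43/19).
Reduce top mod 19: now compute (5/19).
Reciprocity: 5 ≡ 1 and 19 ≡ 3 (mod 4), so (5/19) = +(19/5).
Reduce top mod 5: now compute (4/5).
Pull out 2^2: since 5 ≡ 5 (mod 8), (2/5) = -1, so (2/5)^2 = +1.
Reached (1/5) = 1. Collecting the sign flips along the way, the symbol is -1.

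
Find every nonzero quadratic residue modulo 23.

1, 2, 3, 4, 6, 8, 9, 12, 13, 16, 18

Square k = 1,…,11 (k and 23−k give the same square):
1²=1, 2²=4, 3²=9, 4²=16, 5²≡2, 6²≡13, 7²≡3, 8²≡18, 9²≡12, 10²≡8, 11²≡6 (mod 23).
So the quadratic residues mod 23 are {1, 2, 3, 4, 6, 8, 9, 12, 13, 16, 18}.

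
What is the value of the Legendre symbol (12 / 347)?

1

Pull out 2^2: since 347 ≡ 3 (mod 8), (2/347) = -1, so (2/347)^2 = +1.
Reciprocity: 3 ≡ 3 and 347 ≡ 3 (mod 4), so (3/347) = −(347/3).
Reduce top mod 3: now compute (2/3).
Pull out 2: since 3 ≡ 3 (mod 8), (2/3) = -1.
Reached (1/3) = 1. Collecting the sign flips along the way, the symbol is +1.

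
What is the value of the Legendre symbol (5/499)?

1

Reciprocity: 5 ≡ 1 and 499 ≡ 3 (mod 4), so (5/499) = +(499/5).
Reduce top mod 5: now compute (4/5).
Pull out 2^2: since 5 ≡ 5 (mod 8), (2/5) = -1, so (2/5)^2 = +1.
Reached (1/5) = 1. Collecting the sign flips along the way, the symbol is +1.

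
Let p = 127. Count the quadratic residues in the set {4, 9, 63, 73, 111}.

3

(4/127) = +1 → QR.
(9/127) = +1 → QR.
(63/127) = -1 → non-residue.
(73/127) = +1 → QR.
(111/127) = -1 → non-residue.
Total quadratic residues among the 5: 3.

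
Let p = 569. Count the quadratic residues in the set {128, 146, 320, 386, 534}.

3

(128/569) = +1 → QR.
(146/569) = -1 → non-residue.
(320/569) = +1 → QR.
(386/569) = -1 → non-residue.
(534/569) = +1 → QR.
Total quadratic residues among the 5: 3.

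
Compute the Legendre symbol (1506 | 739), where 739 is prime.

First reduce: 1506 ≡ 28 (mod 739).
Pull out 2^2: since 739 ≡ 3 (mod 8), (2/739) = -1, so (2/739)^2 = +1.
Reciprocity: 7 ≡ 3 and 739 ≡ 3 (mod 4), so (7/739) = −(739/7).
Reduce top mod 7: now compute (4/7).
Pull out 2^2: since 7 ≡ 7 (mod 8), (2/7) = +1, so (2/7)^2 = +1.
Reached (1/7) = 1. Collecting the sign flips along the way, the symbol is -1.

-1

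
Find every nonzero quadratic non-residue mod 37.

Square k = 1,…,18 (k and 37−k give the same square):
1²=1, 2²=4, 3²=9, 4²=16, 5²=25, 6²=36, 7²≡12, 8²≡27, 9²≡7, 10²≡26, 11²≡10, 12²≡33, 13²≡21, 14²≡11, 15²≡3, 16²≡34, 17²≡30, 18²≡28 (mod 37).
The residues are {1, 3, 4, 7, 9, 10, 11, 12, 16, 21, 25, 26, 27, 28, 30, 33, 34, 36}; the non-residues are the remaining 18 nonzero classes.

2,5,6,8,13,14,15,17,18,19,20,22,23,24,29,31,32,35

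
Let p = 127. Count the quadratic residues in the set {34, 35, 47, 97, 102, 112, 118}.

(34/127) = +1 → QR.
(35/127) = +1 → QR.
(47/127) = +1 → QR.
(97/127) = -1 → non-residue.
(102/127) = -1 → non-residue.
(112/127) = -1 → non-residue.
(118/127) = -1 → non-residue.
Total quadratic residues among the 7: 3.

3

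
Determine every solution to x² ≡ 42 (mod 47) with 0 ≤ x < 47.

18, 29

Since 47 ≡ 3 (mod 4), a square root of 42 is 42^((47+1)/4) = 42^12 mod 47.
Repeated squaring: 42^2≡25, 42^4≡14, 42^8≡8 (mod 47).
42^12 = 42^(8+4) ≡ 18 (mod 47).
Check: 18² = 324 ≡ 42 (mod 47). The two roots are 18 and 29.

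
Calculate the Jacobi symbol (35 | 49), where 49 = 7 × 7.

Reciprocity: 35 ≡ 3 and 49 ≡ 1 (mod 4), so (35/49) = +(49/35).
Reduce top mod 35: now compute (14/35).
Pull out 2: since 35 ≡ 3 (mod 8), (2/35) = -1.
Reciprocity: 7 ≡ 3 and 35 ≡ 3 (mod 4), so (7/35) = −(35/7).
Reduce top mod 7: now compute (0/7).
Top reduces to 0: gcd > 1, so the symbol is 0.

0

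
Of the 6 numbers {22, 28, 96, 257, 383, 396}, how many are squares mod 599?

(22/599) = -1 → non-residue.
(28/599) = -1 → non-residue.
(96/599) = +1 → QR.
(257/599) = -1 → non-residue.
(383/599) = -1 → non-residue.
(396/599) = -1 → non-residue.
Total quadratic residues among the 6: 1.

1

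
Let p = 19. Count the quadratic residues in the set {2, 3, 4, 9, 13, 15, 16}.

3

(2/19) = -1 → non-residue.
(3/19) = -1 → non-residue.
(4/19) = +1 → QR.
(9/19) = +1 → QR.
(13/19) = -1 → non-residue.
(15/19) = -1 → non-residue.
(16/19) = +1 → QR.
Total quadratic residues among the 7: 3.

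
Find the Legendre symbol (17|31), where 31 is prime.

Reciprocity: 17 ≡ 1 and 31 ≡ 3 (mod 4), so (17/31) = +(31/17).
Reduce top mod 17: now compute (14/17).
Pull out 2: since 17 ≡ 1 (mod 8), (2/17) = +1.
Reciprocity: 7 ≡ 3 and 17 ≡ 1 (mod 4), so (7/17) = +(17/7).
Reduce top mod 7: now compute (3/7).
Reciprocity: 3 ≡ 3 and 7 ≡ 3 (mod 4), so (3/7) = −(7/3).
Reduce top mod 3: now compute (1/3).
Reached (1/3) = 1. Collecting the sign flips along the way, the symbol is -1.

-1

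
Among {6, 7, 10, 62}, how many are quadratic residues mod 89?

1

(6/89) = -1 → non-residue.
(7/89) = -1 → non-residue.
(10/89) = +1 → QR.
(62/89) = -1 → non-residue.
Total quadratic residues among the 4: 1.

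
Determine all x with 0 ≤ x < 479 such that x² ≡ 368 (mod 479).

Since 479 ≡ 3 (mod 4), a square root of 368 is 368^((479+1)/4) = 368^120 mod 479.
Repeated squaring: 368^2≡346, 368^4≡445, 368^8≡198, 368^16≡405, 368^32≡207, 368^64≡218 (mod 479).
368^120 = 368^(64+32+16+8) ≡ 61 (mod 479).
Check: 61² = 3721 ≡ 368 (mod 479). The two roots are 61 and 418.

61, 418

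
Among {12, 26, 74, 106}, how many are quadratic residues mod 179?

3

(12/179) = +1 → QR.
(26/179) = -1 → non-residue.
(74/179) = +1 → QR.
(106/179) = +1 → QR.
Total quadratic residues among the 4: 3.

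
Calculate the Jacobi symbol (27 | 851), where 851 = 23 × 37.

1

Reciprocity: 27 ≡ 3 and 851 ≡ 3 (mod 4), so (27/851) = −(851/27).
Reduce top mod 27: now compute (14/27).
Pull out 2: since 27 ≡ 3 (mod 8), (2/27) = -1.
Reciprocity: 7 ≡ 3 and 27 ≡ 3 (mod 4), so (7/27) = −(27/7).
Reduce top mod 7: now compute (6/7).
Pull out 2: since 7 ≡ 7 (mod 8), (2/7) = +1.
Reciprocity: 3 ≡ 3 and 7 ≡ 3 (mod 4), so (3/7) = −(7/3).
Reduce top mod 3: now compute (1/3).
Reached (1/3) = 1. Collecting the sign flips along the way, the symbol is +1.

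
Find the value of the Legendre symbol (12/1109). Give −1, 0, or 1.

Pull out 2^2: since 1109 ≡ 5 (mod 8), (2/1109) = -1, so (2/1109)^2 = +1.
Reciprocity: 3 ≡ 3 and 1109 ≡ 1 (mod 4), so (3/1109) = +(1109/3).
Reduce top mod 3: now compute (2/3).
Pull out 2: since 3 ≡ 3 (mod 8), (2/3) = -1.
Reached (1/3) = 1. Collecting the sign flips along the way, the symbol is -1.

-1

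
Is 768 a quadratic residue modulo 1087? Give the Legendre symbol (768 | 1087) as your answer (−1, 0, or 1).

Euler's criterion: (768/1087) ≡ 768^543 (mod 1087).
768^2 ≡ 670 (mod 1087)
768^4 ≡ 1056 (mod 1087)
768^8 ≡ 961 (mod 1087)
768^16 ≡ 658 (mod 1087)
768^32 ≡ 338 (mod 1087)
768^64 ≡ 109 (mod 1087)
768^128 ≡ 1011 (mod 1087)
768^256 ≡ 341 (mod 1087)
768^512 ≡ 1059 (mod 1087)
768^543 = 768^(512+16+8+4+2+1) ≡ 1086 (mod 1087).
Result is 1086 ≡ −1, so (768/1087) = −1.

-1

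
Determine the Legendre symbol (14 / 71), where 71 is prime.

-1

Euler's criterion: (14/71) ≡ 14^35 (mod 71).
14^2 ≡ 54 (mod 71)
14^4 ≡ 5 (mod 71)
14^8 ≡ 25 (mod 71)
14^16 ≡ 57 (mod 71)
14^32 ≡ 54 (mod 71)
14^35 = 14^(32+2+1) ≡ 70 (mod 71).
Result is 70 ≡ −1, so (14/71) = −1.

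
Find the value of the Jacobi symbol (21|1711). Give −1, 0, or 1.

Reciprocity: 21 ≡ 1 and 1711 ≡ 3 (mod 4), so (21/1711) = +(1711/21).
Reduce top mod 21: now compute (10/21).
Pull out 2: since 21 ≡ 5 (mod 8), (2/21) = -1.
Reciprocity: 5 ≡ 1 and 21 ≡ 1 (mod 4), so (5/21) = +(21/5).
Reduce top mod 5: now compute (1/5).
Reached (1/5) = 1. Collecting the sign flips along the way, the symbol is -1.

-1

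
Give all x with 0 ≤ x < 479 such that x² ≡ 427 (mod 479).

179, 300

Since 479 ≡ 3 (mod 4), a square root of 427 is 427^((479+1)/4) = 427^120 mod 479.
Repeated squaring: 427^2≡309, 427^4≡160, 427^8≡213, 427^16≡343, 427^32≡294, 427^64≡216 (mod 479).
427^120 = 427^(64+32+16+8) ≡ 300 (mod 479).
Check: 300² = 90000 ≡ 427 (mod 479). The two roots are 179 and 300.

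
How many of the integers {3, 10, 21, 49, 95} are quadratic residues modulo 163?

(3/163) = -1 → non-residue.
(10/163) = +1 → QR.
(21/163) = +1 → QR.
(49/163) = +1 → QR.
(95/163) = +1 → QR.
Total quadratic residues among the 5: 4.

4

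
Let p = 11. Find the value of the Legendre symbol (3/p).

1

Reciprocity: 3 ≡ 3 and 11 ≡ 3 (mod 4), so (3/11) = −(11/3).
Reduce top mod 3: now compute (2/3).
Pull out 2: since 3 ≡ 3 (mod 8), (2/3) = -1.
Reached (1/3) = 1. Collecting the sign flips along the way, the symbol is +1.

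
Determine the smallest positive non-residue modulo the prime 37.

2

(2/37) = −1, so 2 is the smallest positive non-residue mod 37.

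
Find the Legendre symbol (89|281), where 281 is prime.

-1

Euler's criterion: (89/281) ≡ 89^140 (mod 281).
89^2 ≡ 53 (mod 281)
89^4 ≡ 280 (mod 281)
89^8 ≡ 1 (mod 281)
89^16 ≡ 1 (mod 281)
89^32 ≡ 1 (mod 281)
89^64 ≡ 1 (mod 281)
89^128 ≡ 1 (mod 281)
89^140 = 89^(128+8+4) ≡ 280 (mod 281).
Result is 280 ≡ −1, so (89/281) = −1.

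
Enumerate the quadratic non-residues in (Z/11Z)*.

2, 6, 7, 8, 10

Square k = 1,…,5 (k and 11−k give the same square):
1²=1, 2²=4, 3²=9, 4²≡5, 5²≡3 (mod 11).
The residues are {1, 3, 4, 5, 9}; the non-residues are the remaining 5 nonzero classes.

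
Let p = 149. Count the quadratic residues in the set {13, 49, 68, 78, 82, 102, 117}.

(13/149) = -1 → non-residue.
(49/149) = +1 → QR.
(68/149) = +1 → QR.
(78/149) = -1 → non-residue.
(82/149) = +1 → QR.
(102/149) = +1 → QR.
(117/149) = -1 → non-residue.
Total quadratic residues among the 7: 4.

4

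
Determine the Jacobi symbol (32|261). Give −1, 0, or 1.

-1

Pull out 2^5: since 261 ≡ 5 (mod 8), (2/261) = -1, so (2/261)^5 = -1.
Reached (1/261) = 1. Collecting the sign flips along the way, the symbol is -1.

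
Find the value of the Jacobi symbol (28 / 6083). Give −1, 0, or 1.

Pull out 2^2: since 6083 ≡ 3 (mod 8), (2/6083) = -1, so (2/6083)^2 = +1.
Reciprocity: 7 ≡ 3 and 6083 ≡ 3 (mod 4), so (7/6083) = −(6083/7).
Reduce top mod 7: now compute (0/7).
Top reduces to 0: gcd > 1, so the symbol is 0.

0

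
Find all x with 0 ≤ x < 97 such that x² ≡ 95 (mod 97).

97 ≡ 1 (mod 4), so we find a root by search.
Trying successive values, 17² = 289 ≡ 95 (mod 97). The other root is 97 − 17 = 80.

17, 80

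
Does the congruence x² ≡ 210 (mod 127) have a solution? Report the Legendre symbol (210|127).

Euler's criterion: (210/127) ≡ 83^63 (mod 127).
83^2 ≡ 31 (mod 127)
83^4 ≡ 72 (mod 127)
83^8 ≡ 104 (mod 127)
83^16 ≡ 21 (mod 127)
83^32 ≡ 60 (mod 127)
83^63 = 83^(32+16+8+4+2+1) ≡ 126 (mod 127).
Result is 126 ≡ −1, so (210/127) = −1.

-1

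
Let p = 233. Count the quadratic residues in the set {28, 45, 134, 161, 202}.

(28/233) = +1 → QR.
(45/233) = -1 → non-residue.
(134/233) = -1 → non-residue.
(161/233) = +1 → QR.
(202/233) = +1 → QR.
Total quadratic residues among the 5: 3.

3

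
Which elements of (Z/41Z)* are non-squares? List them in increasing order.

3 6 7 11 12 13 14 15 17 19 22 24 26 27 28 29 30 34 35 38

Square k = 1,…,20 (k and 41−k give the same square):
1²=1, 2²=4, 3²=9, 4²=16, 5²=25, 6²=36, 7²≡8, 8²≡23, 9²≡40, 10²≡18, 11²≡39, 12²≡21, 13²≡5, 14²≡32, 15²≡20, 16²≡10, 17²≡2, 18²≡37, 19²≡33, 20²≡31 (mod 41).
The residues are {1, 2, 4, 5, 8, 9, 10, 16, 18, 20, 21, 23, 25, 31, 32, 33, 36, 37, 39, 40}; the non-residues are the remaining 20 nonzero classes.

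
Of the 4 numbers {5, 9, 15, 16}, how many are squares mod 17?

3

(5/17) = -1 → non-residue.
(9/17) = +1 → QR.
(15/17) = +1 → QR.
(16/17) = +1 → QR.
Total quadratic residues among the 4: 3.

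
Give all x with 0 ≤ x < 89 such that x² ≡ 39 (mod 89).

22, 67

89 ≡ 1 (mod 4), so we find a root by search.
Trying successive values, 22² = 484 ≡ 39 (mod 89). The other root is 89 − 22 = 67.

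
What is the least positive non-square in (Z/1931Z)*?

2

(2/1931) = −1, so 2 is the smallest positive non-residue mod 1931.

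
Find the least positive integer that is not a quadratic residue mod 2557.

(2/2557) = −1, so 2 is the smallest positive non-residue mod 2557.

2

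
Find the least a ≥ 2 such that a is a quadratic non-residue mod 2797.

(2/2797) = −1, so 2 is the smallest positive non-residue mod 2797.

2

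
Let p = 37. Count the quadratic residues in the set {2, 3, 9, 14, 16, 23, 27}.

(2/37) = -1 → non-residue.
(3/37) = +1 → QR.
(9/37) = +1 → QR.
(14/37) = -1 → non-residue.
(16/37) = +1 → QR.
(23/37) = -1 → non-residue.
(27/37) = +1 → QR.
Total quadratic residues among the 7: 4.

4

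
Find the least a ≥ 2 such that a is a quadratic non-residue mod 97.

5

(2/97) = +1, so 2 is a residue.
(3/97) = +1, so 3 is a residue.
(4/97) = +1, so 4 is a residue.
(5/97) = −1, so 5 is the smallest positive non-residue mod 97.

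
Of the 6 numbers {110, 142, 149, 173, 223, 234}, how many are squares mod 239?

2

(110/239) = +1 → QR.
(142/239) = +1 → QR.
(149/239) = -1 → non-residue.
(173/239) = -1 → non-residue.
(223/239) = -1 → non-residue.
(234/239) = -1 → non-residue.
Total quadratic residues among the 6: 2.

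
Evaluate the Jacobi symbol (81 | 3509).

Reciprocity: 81 ≡ 1 and 3509 ≡ 1 (mod 4), so (81/3509) = +(3509/81).
Reduce top mod 81: now compute (26/81).
Pull out 2: since 81 ≡ 1 (mod 8), (2/81) = +1.
Reciprocity: 13 ≡ 1 and 81 ≡ 1 (mod 4), so (13/81) = +(81/13).
Reduce top mod 13: now compute (3/13).
Reciprocity: 3 ≡ 3 and 13 ≡ 1 (mod 4), so (3/13) = +(13/3).
Reduce top mod 3: now compute (1/3).
Reached (1/3) = 1. Collecting the sign flips along the way, the symbol is +1.

1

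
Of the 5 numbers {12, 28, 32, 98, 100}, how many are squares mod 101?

(12/101) = -1 → non-residue.
(28/101) = -1 → non-residue.
(32/101) = -1 → non-residue.
(98/101) = -1 → non-residue.
(100/101) = +1 → QR.
Total quadratic residues among the 5: 1.

1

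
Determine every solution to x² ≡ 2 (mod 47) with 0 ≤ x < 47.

7, 40

Since 47 ≡ 3 (mod 4), a square root of 2 is 2^((47+1)/4) = 2^12 mod 47.
Repeated squaring: 2^2≡4, 2^4≡16, 2^8≡21 (mod 47).
2^12 = 2^(8+4) ≡ 7 (mod 47).
Check: 7² = 49 ≡ 2 (mod 47). The two roots are 7 and 40.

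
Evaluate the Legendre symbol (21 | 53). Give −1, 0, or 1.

-1

Reciprocity: 21 ≡ 1 and 53 ≡ 1 (mod 4), so (21/53) = +(53/21).
Reduce top mod 21: now compute (11/21).
Reciprocity: 11 ≡ 3 and 21 ≡ 1 (mod 4), so (11/21) = +(21/11).
Reduce top mod 11: now compute (10/11).
Pull out 2: since 11 ≡ 3 (mod 8), (2/11) = -1.
Reciprocity: 5 ≡ 1 and 11 ≡ 3 (mod 4), so (5/11) = +(11/5).
Reduce top mod 5: now compute (1/5).
Reached (1/5) = 1. Collecting the sign flips along the way, the symbol is -1.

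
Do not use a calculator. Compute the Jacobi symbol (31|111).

Reciprocity: 31 ≡ 3 and 111 ≡ 3 (mod 4), so (31/111) = −(111/31).
Reduce top mod 31: now compute (18/31).
Pull out 2: since 31 ≡ 7 (mod 8), (2/31) = +1.
Reciprocity: 9 ≡ 1 and 31 ≡ 3 (mod 4), so (9/31) = +(31/9).
Reduce top mod 9: now compute (4/9).
Pull out 2^2: since 9 ≡ 1 (mod 8), (2/9) = +1, so (2/9)^2 = +1.
Reached (1/9) = 1. Collecting the sign flips along the way, the symbol is -1.

-1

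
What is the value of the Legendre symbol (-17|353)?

First reduce: -17 ≡ 336 (mod 353).
Pull out 2^4: since 353 ≡ 1 (mod 8), (2/353) = +1, so (2/353)^4 = +1.
Reciprocity: 21 ≡ 1 and 353 ≡ 1 (mod 4), so (21/353) = +(353/21).
Reduce top mod 21: now compute (17/21).
Reciprocity: 17 ≡ 1 and 21 ≡ 1 (mod 4), so (17/21) = +(21/17).
Reduce top mod 17: now compute (4/17).
Pull out 2^2: since 17 ≡ 1 (mod 8), (2/17) = +1, so (2/17)^2 = +1.
Reached (1/17) = 1. Collecting the sign flips along the way, the symbol is +1.

1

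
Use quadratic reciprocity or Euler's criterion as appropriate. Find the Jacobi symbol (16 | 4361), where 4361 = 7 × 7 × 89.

Pull out 2^4: since 4361 ≡ 1 (mod 8), (2/4361) = +1, so (2/4361)^4 = +1.
Reached (1/4361) = 1. Collecting the sign flips along the way, the symbol is +1.

1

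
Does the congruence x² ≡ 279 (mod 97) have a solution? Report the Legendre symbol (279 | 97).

Euler's criterion: (279/97) ≡ 85^48 (mod 97).
85^2 ≡ 47 (mod 97)
85^4 ≡ 75 (mod 97)
85^8 ≡ 96 (mod 97)
85^16 ≡ 1 (mod 97)
85^32 ≡ 1 (mod 97)
85^48 = 85^(32+16) ≡ 1 (mod 97).
Result is 1, so (279/97) = 1.

1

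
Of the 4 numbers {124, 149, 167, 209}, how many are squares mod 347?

(124/347) = +1 → QR.
(149/347) = +1 → QR.
(167/347) = +1 → QR.
(209/347) = -1 → non-residue.
Total quadratic residues among the 4: 3.

3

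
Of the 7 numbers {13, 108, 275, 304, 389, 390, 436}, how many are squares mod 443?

5

(13/443) = +1 → QR.
(108/443) = +1 → QR.
(275/443) = -1 → non-residue.
(304/443) = -1 → non-residue.
(389/443) = +1 → QR.
(390/443) = +1 → QR.
(436/443) = +1 → QR.
Total quadratic residues among the 7: 5.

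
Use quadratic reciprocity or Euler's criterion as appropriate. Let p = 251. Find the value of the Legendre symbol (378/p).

-1

Euler's criterion: (378/251) ≡ 127^125 (mod 251).
127^2 ≡ 65 (mod 251)
127^4 ≡ 209 (mod 251)
127^8 ≡ 7 (mod 251)
127^16 ≡ 49 (mod 251)
127^32 ≡ 142 (mod 251)
127^64 ≡ 84 (mod 251)
127^125 = 127^(64+32+16+8+4+1) ≡ 250 (mod 251).
Result is 250 ≡ −1, so (378/251) = −1.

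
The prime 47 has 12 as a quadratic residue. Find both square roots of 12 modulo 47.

23, 24

Since 47 ≡ 3 (mod 4), a square root of 12 is 12^((47+1)/4) = 12^12 mod 47.
Repeated squaring: 12^2≡3, 12^4≡9, 12^8≡34 (mod 47).
12^12 = 12^(8+4) ≡ 24 (mod 47).
Check: 24² = 576 ≡ 12 (mod 47). The two roots are 23 and 24.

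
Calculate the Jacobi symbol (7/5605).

-1

Reciprocity: 7 ≡ 3 and 5605 ≡ 1 (mod 4), so (7/5605) = +(5605/7).
Reduce top mod 7: now compute (5/7).
Reciprocity: 5 ≡ 1 and 7 ≡ 3 (mod 4), so (5/7) = +(7/5).
Reduce top mod 5: now compute (2/5).
Pull out 2: since 5 ≡ 5 (mod 8), (2/5) = -1.
Reached (1/5) = 1. Collecting the sign flips along the way, the symbol is -1.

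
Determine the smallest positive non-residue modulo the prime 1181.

2

(2/1181) = −1, so 2 is the smallest positive non-residue mod 1181.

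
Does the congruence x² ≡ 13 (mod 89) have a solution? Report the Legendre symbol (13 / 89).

-1

Euler's criterion: (13/89) ≡ 13^44 (mod 89).
13^2 ≡ 80 (mod 89)
13^4 ≡ 81 (mod 89)
13^8 ≡ 64 (mod 89)
13^16 ≡ 2 (mod 89)
13^32 ≡ 4 (mod 89)
13^44 = 13^(32+8+4) ≡ 88 (mod 89).
Result is 88 ≡ −1, so (13/89) = −1.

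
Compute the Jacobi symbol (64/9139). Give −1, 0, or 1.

1

Pull out 2^6: since 9139 ≡ 3 (mod 8), (2/9139) = -1, so (2/9139)^6 = +1.
Reached (1/9139) = 1. Collecting the sign flips along the way, the symbol is +1.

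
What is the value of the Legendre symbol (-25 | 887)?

-1

Euler's criterion: (-25/887) ≡ 862^443 (mod 887).
862^2 ≡ 625 (mod 887)
862^4 ≡ 345 (mod 887)
862^8 ≡ 167 (mod 887)
862^16 ≡ 392 (mod 887)
862^32 ≡ 213 (mod 887)
862^64 ≡ 132 (mod 887)
862^128 ≡ 571 (mod 887)
862^256 ≡ 512 (mod 887)
862^443 = 862^(256+128+32+16+8+2+1) ≡ 886 (mod 887).
Result is 886 ≡ −1, so (-25/887) = −1.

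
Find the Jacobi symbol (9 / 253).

Reciprocity: 9 ≡ 1 and 253 ≡ 1 (mod 4), so (9/253) = +(253/9).
Reduce top mod 9: now compute (1/9).
Reached (1/9) = 1. Collecting the sign flips along the way, the symbol is +1.

1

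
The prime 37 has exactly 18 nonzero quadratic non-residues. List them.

Square k = 1,…,18 (k and 37−k give the same square):
1²=1, 2²=4, 3²=9, 4²=16, 5²=25, 6²=36, 7²≡12, 8²≡27, 9²≡7, 10²≡26, 11²≡10, 12²≡33, 13²≡21, 14²≡11, 15²≡3, 16²≡34, 17²≡30, 18²≡28 (mod 37).
The residues are {1, 3, 4, 7, 9, 10, 11, 12, 16, 21, 25, 26, 27, 28, 30, 33, 34, 36}; the non-residues are the remaining 18 nonzero classes.

2, 5, 6, 8, 13, 14, 15, 17, 18, 19, 20, 22, 23, 24, 29, 31, 32, 35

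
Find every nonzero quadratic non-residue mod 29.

2 3 8 10 11 12 14 15 17 18 19 21 26 27

Square k = 1,…,14 (k and 29−k give the same square):
1²=1, 2²=4, 3²=9, 4²=16, 5²=25, 6²≡7, 7²≡20, 8²≡6, 9²≡23, 10²≡13, 11²≡5, 12²≡28, 13²≡24, 14²≡22 (mod 29).
The residues are {1, 4, 5, 6, 7, 9, 13, 16, 20, 22, 23, 24, 25, 28}; the non-residues are the remaining 14 nonzero classes.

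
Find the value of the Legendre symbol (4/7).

1

Euler's criterion: (4/7) ≡ 4^3 (mod 7).
4^2 ≡ 2 (mod 7)
4^3 = 4^(2+1) ≡ 1 (mod 7).
Result is 1, so (4/7) = 1.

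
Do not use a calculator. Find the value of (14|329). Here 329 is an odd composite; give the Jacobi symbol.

Pull out 2: since 329 ≡ 1 (mod 8), (2/329) = +1.
Reciprocity: 7 ≡ 3 and 329 ≡ 1 (mod 4), so (7/329) = +(329/7).
Reduce top mod 7: now compute (0/7).
Top reduces to 0: gcd > 1, so the symbol is 0.

0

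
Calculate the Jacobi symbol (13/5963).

1

Reciprocity: 13 ≡ 1 and 5963 ≡ 3 (mod 4), so (13/5963) = +(5963/13).
Reduce top mod 13: now compute (9/13).
Reciprocity: 9 ≡ 1 and 13 ≡ 1 (mod 4), so (9/13) = +(13/9).
Reduce top mod 9: now compute (4/9).
Pull out 2^2: since 9 ≡ 1 (mod 8), (2/9) = +1, so (2/9)^2 = +1.
Reached (1/9) = 1. Collecting the sign flips along the way, the symbol is +1.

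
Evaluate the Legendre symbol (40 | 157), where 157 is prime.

1

Euler's criterion: (40/157) ≡ 40^78 (mod 157).
40^2 ≡ 30 (mod 157)
40^4 ≡ 115 (mod 157)
40^8 ≡ 37 (mod 157)
40^16 ≡ 113 (mod 157)
40^32 ≡ 52 (mod 157)
40^64 ≡ 35 (mod 157)
40^78 = 40^(64+8+4+2) ≡ 1 (mod 157).
Result is 1, so (40/157) = 1.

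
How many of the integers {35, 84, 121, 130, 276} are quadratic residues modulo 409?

2

(35/409) = -1 → non-residue.
(84/409) = -1 → non-residue.
(121/409) = +1 → QR.
(130/409) = -1 → non-residue.
(276/409) = +1 → QR.
Total quadratic residues among the 5: 2.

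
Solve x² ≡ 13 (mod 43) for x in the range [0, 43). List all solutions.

20, 23

Since 43 ≡ 3 (mod 4), a square root of 13 is 13^((43+1)/4) = 13^11 mod 43.
Repeated squaring: 13^2≡40, 13^4≡9, 13^8≡38 (mod 43).
13^11 = 13^(8+2+1) ≡ 23 (mod 43).
Check: 23² = 529 ≡ 13 (mod 43). The two roots are 20 and 23.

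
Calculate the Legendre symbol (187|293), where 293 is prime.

-1

Reciprocity: 187 ≡ 3 and 293 ≡ 1 (mod 4), so (187/293) = +(293/187).
Reduce top mod 187: now compute (106/187).
Pull out 2: since 187 ≡ 3 (mod 8), (2/187) = -1.
Reciprocity: 53 ≡ 1 and 187 ≡ 3 (mod 4), so (53/187) = +(187/53).
Reduce top mod 53: now compute (28/53).
Pull out 2^2: since 53 ≡ 5 (mod 8), (2/53) = -1, so (2/53)^2 = +1.
Reciprocity: 7 ≡ 3 and 53 ≡ 1 (mod 4), so (7/53) = +(53/7).
Reduce top mod 7: now compute (4/7).
Pull out 2^2: since 7 ≡ 7 (mod 8), (2/7) = +1, so (2/7)^2 = +1.
Reached (1/7) = 1. Collecting the sign flips along the way, the symbol is -1.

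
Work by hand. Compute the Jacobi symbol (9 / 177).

0

Reciprocity: 9 ≡ 1 and 177 ≡ 1 (mod 4), so (9/177) = +(177/9).
Reduce top mod 9: now compute (6/9).
Pull out 2: since 9 ≡ 1 (mod 8), (2/9) = +1.
Reciprocity: 3 ≡ 3 and 9 ≡ 1 (mod 4), so (3/9) = +(9/3).
Reduce top mod 3: now compute (0/3).
Top reduces to 0: gcd > 1, so the symbol is 0.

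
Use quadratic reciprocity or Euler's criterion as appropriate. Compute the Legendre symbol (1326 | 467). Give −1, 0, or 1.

First reduce: 1326 ≡ 392 (mod 467).
Pull out 2^3: since 467 ≡ 3 (mod 8), (2/467) = -1, so (2/467)^3 = -1.
Reciprocity: 49 ≡ 1 and 467 ≡ 3 (mod 4), so (49/467) = +(467/49).
Reduce top mod 49: now compute (26/49).
Pull out 2: since 49 ≡ 1 (mod 8), (2/49) = +1.
Reciprocity: 13 ≡ 1 and 49 ≡ 1 (mod 4), so (13/49) = +(49/13).
Reduce top mod 13: now compute (10/13).
Pull out 2: since 13 ≡ 5 (mod 8), (2/13) = -1.
Reciprocity: 5 ≡ 1 and 13 ≡ 1 (mod 4), so (5/13) = +(13/5).
Reduce top mod 5: now compute (3/5).
Reciprocity: 3 ≡ 3 and 5 ≡ 1 (mod 4), so (3/5) = +(5/3).
Reduce top mod 3: now compute (2/3).
Pull out 2: since 3 ≡ 3 (mod 8), (2/3) = -1.
Reached (1/3) = 1. Collecting the sign flips along the way, the symbol is -1.

-1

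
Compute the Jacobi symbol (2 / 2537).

1

Pull out 2: since 2537 ≡ 1 (mod 8), (2/2537) = +1.
Reached (1/2537) = 1. Collecting the sign flips along the way, the symbol is +1.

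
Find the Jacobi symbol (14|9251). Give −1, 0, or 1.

Pull out 2: since 9251 ≡ 3 (mod 8), (2/9251) = -1.
Reciprocity: 7 ≡ 3 and 9251 ≡ 3 (mod 4), so (7/9251) = −(9251/7).
Reduce top mod 7: now compute (4/7).
Pull out 2^2: since 7 ≡ 7 (mod 8), (2/7) = +1, so (2/7)^2 = +1.
Reached (1/7) = 1. Collecting the sign flips along the way, the symbol is +1.

1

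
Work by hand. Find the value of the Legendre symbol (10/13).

Euler's criterion: (10/13) ≡ 10^6 (mod 13).
10^2 ≡ 9 (mod 13)
10^4 ≡ 3 (mod 13)
10^6 = 10^(4+2) ≡ 1 (mod 13).
Result is 1, so (10/13) = 1.

1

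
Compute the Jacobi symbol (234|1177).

-1

Pull out 2: since 1177 ≡ 1 (mod 8), (2/1177) = +1.
Reciprocity: 117 ≡ 1 and 1177 ≡ 1 (mod 4), so (117/1177) = +(1177/117).
Reduce top mod 117: now compute (7/117).
Reciprocity: 7 ≡ 3 and 117 ≡ 1 (mod 4), so (7/117) = +(117/7).
Reduce top mod 7: now compute (5/7).
Reciprocity: 5 ≡ 1 and 7 ≡ 3 (mod 4), so (5/7) = +(7/5).
Reduce top mod 5: now compute (2/5).
Pull out 2: since 5 ≡ 5 (mod 8), (2/5) = -1.
Reached (1/5) = 1. Collecting the sign flips along the way, the symbol is -1.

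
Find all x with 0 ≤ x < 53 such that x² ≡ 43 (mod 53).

53 ≡ 1 (mod 4), so we find a root by search.
Trying successive values, 19² = 361 ≡ 43 (mod 53). The other root is 53 − 19 = 34.

19, 34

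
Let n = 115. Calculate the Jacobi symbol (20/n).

0

Pull out 2^2: since 115 ≡ 3 (mod 8), (2/115) = -1, so (2/115)^2 = +1.
Reciprocity: 5 ≡ 1 and 115 ≡ 3 (mod 4), so (5/115) = +(115/5).
Reduce top mod 5: now compute (0/5).
Top reduces to 0: gcd > 1, so the symbol is 0.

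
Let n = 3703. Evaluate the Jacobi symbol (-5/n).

First reduce: -5 ≡ 3698 (mod 3703).
Pull out 2: since 3703 ≡ 7 (mod 8), (2/3703) = +1.
Reciprocity: 1849 ≡ 1 and 3703 ≡ 3 (mod 4), so (1849/3703) = +(3703/1849).
Reduce top mod 1849: now compute (5/1849).
Reciprocity: 5 ≡ 1 and 1849 ≡ 1 (mod 4), so (5/1849) = +(1849/5).
Reduce top mod 5: now compute (4/5).
Pull out 2^2: since 5 ≡ 5 (mod 8), (2/5) = -1, so (2/5)^2 = +1.
Reached (1/5) = 1. Collecting the sign flips along the way, the symbol is +1.

1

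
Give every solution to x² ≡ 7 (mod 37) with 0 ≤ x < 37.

9, 28

37 ≡ 1 (mod 4), so we find a root by search.
Trying successive values, 9² = 81 ≡ 7 (mod 37). The other root is 37 − 9 = 28.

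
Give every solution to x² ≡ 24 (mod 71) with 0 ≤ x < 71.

33, 38

Since 71 ≡ 3 (mod 4), a square root of 24 is 24^((71+1)/4) = 24^18 mod 71.
Repeated squaring: 24^2≡8, 24^4≡64, 24^8≡49, 24^16≡58 (mod 71).
24^18 = 24^(16+2) ≡ 38 (mod 71).
Check: 38² = 1444 ≡ 24 (mod 71). The two roots are 33 and 38.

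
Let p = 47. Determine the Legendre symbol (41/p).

Euler's criterion: (41/47) ≡ 41^23 (mod 47).
41^2 ≡ 36 (mod 47)
41^4 ≡ 27 (mod 47)
41^8 ≡ 24 (mod 47)
41^16 ≡ 12 (mod 47)
41^23 = 41^(16+4+2+1) ≡ 46 (mod 47).
Result is 46 ≡ −1, so (41/47) = −1.

-1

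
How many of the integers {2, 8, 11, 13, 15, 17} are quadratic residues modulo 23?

3

(2/23) = +1 → QR.
(8/23) = +1 → QR.
(11/23) = -1 → non-residue.
(13/23) = +1 → QR.
(15/23) = -1 → non-residue.
(17/23) = -1 → non-residue.
Total quadratic residues among the 6: 3.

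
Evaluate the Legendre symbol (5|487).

Euler's criterion: (5/487) ≡ 5^243 (mod 487).
5^2 ≡ 25 (mod 487)
5^4 ≡ 138 (mod 487)
5^8 ≡ 51 (mod 487)
5^16 ≡ 166 (mod 487)
5^32 ≡ 284 (mod 487)
5^64 ≡ 301 (mod 487)
5^128 ≡ 19 (mod 487)
5^243 = 5^(128+64+32+16+2+1) ≡ 486 (mod 487).
Result is 486 ≡ −1, so (5/487) = −1.

-1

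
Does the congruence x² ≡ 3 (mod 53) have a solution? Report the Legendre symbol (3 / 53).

-1

Reciprocity: 3 ≡ 3 and 53 ≡ 1 (mod 4), so (3/53) = +(53/3).
Reduce top mod 3: now compute (2/3).
Pull out 2: since 3 ≡ 3 (mod 8), (2/3) = -1.
Reached (1/3) = 1. Collecting the sign flips along the way, the symbol is -1.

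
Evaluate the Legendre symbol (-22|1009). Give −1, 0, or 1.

-1

First reduce: -22 ≡ 987 (mod 1009).
Reciprocity: 987 ≡ 3 and 1009 ≡ 1 (mod 4), so (987/1009) = +(1009/987).
Reduce top mod 987: now compute (22/987).
Pull out 2: since 987 ≡ 3 (mod 8), (2/987) = -1.
Reciprocity: 11 ≡ 3 and 987 ≡ 3 (mod 4), so (11/987) = −(987/11).
Reduce top mod 11: now compute (8/11).
Pull out 2^3: since 11 ≡ 3 (mod 8), (2/11) = -1, so (2/11)^3 = -1.
Reached (1/11) = 1. Collecting the sign flips along the way, the symbol is -1.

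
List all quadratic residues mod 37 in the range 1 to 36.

1 3 4 7 9 10 11 12 16 21 25 26 27 28 30 33 34 36

Square k = 1,…,18 (k and 37−k give the same square):
1²=1, 2²=4, 3²=9, 4²=16, 5²=25, 6²=36, 7²≡12, 8²≡27, 9²≡7, 10²≡26, 11²≡10, 12²≡33, 13²≡21, 14²≡11, 15²≡3, 16²≡34, 17²≡30, 18²≡28 (mod 37).
So the quadratic residues mod 37 are {1, 3, 4, 7, 9, 10, 11, 12, 16, 21, 25, 26, 27, 28, 30, 33, 34, 36}.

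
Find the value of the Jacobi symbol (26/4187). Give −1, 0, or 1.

Pull out 2: since 4187 ≡ 3 (mod 8), (2/4187) = -1.
Reciprocity: 13 ≡ 1 and 4187 ≡ 3 (mod 4), so (13/4187) = +(4187/13).
Reduce top mod 13: now compute (1/13).
Reached (1/13) = 1. Collecting the sign flips along the way, the symbol is -1.

-1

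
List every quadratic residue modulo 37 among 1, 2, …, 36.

1, 3, 4, 7, 9, 10, 11, 12, 16, 21, 25, 26, 27, 28, 30, 33, 34, 36

Square k = 1,…,18 (k and 37−k give the same square):
1²=1, 2²=4, 3²=9, 4²=16, 5²=25, 6²=36, 7²≡12, 8²≡27, 9²≡7, 10²≡26, 11²≡10, 12²≡33, 13²≡21, 14²≡11, 15²≡3, 16²≡34, 17²≡30, 18²≡28 (mod 37).
So the quadratic residues mod 37 are {1, 3, 4, 7, 9, 10, 11, 12, 16, 21, 25, 26, 27, 28, 30, 33, 34, 36}.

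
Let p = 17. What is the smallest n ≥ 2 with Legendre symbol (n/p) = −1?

(2/17) = +1, so 2 is a residue.
(3/17) = −1, so 3 is the smallest positive non-residue mod 17.

3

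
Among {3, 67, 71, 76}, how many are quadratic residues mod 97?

(3/97) = +1 → QR.
(67/97) = -1 → non-residue.
(71/97) = -1 → non-residue.
(76/97) = -1 → non-residue.
Total quadratic residues among the 4: 1.

1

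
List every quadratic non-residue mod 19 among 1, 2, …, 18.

Square k = 1,…,9 (k and 19−k give the same square):
1²=1, 2²=4, 3²=9, 4²=16, 5²≡6, 6²≡17, 7²≡11, 8²≡7, 9²≡5 (mod 19).
The residues are {1, 4, 5, 6, 7, 9, 11, 16, 17}; the non-residues are the remaining 9 nonzero classes.

2 3 8 10 12 13 14 15 18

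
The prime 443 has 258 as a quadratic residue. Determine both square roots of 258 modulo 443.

54, 389

Since 443 ≡ 3 (mod 4), a square root of 258 is 258^((443+1)/4) = 258^111 mod 443.
Repeated squaring: 258^2≡114, 258^4≡149, 258^8≡51, 258^16≡386, 258^32≡148, 258^64≡197 (mod 443).
258^111 = 258^(64+32+8+4+2+1) ≡ 389 (mod 443).
Check: 389² = 151321 ≡ 258 (mod 443). The two roots are 54 and 389.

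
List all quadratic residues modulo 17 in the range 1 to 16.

Square k = 1,…,8 (k and 17−k give the same square):
1²=1, 2²=4, 3²=9, 4²=16, 5²≡8, 6²≡2, 7²≡15, 8²≡13 (mod 17).
So the quadratic residues mod 17 are {1, 2, 4, 8, 9, 13, 15, 16}.

1 2 4 8 9 13 15 16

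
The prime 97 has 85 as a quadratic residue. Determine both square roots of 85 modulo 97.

45, 52

97 ≡ 1 (mod 4), so we find a root by search.
Trying successive values, 45² = 2025 ≡ 85 (mod 97). The other root is 97 − 45 = 52.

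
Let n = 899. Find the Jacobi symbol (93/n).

Reciprocity: 93 ≡ 1 and 899 ≡ 3 (mod 4), so (93/899) = +(899/93).
Reduce top mod 93: now compute (62/93).
Pull out 2: since 93 ≡ 5 (mod 8), (2/93) = -1.
Reciprocity: 31 ≡ 3 and 93 ≡ 1 (mod 4), so (31/93) = +(93/31).
Reduce top mod 31: now compute (0/31).
Top reduces to 0: gcd > 1, so the symbol is 0.

0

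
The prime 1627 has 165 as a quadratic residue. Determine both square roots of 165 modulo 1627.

Since 1627 ≡ 3 (mod 4), a square root of 165 is 165^((1627+1)/4) = 165^407 mod 1627.
Repeated squaring: 165^2≡1193, 165^4≡1251, 165^8≡1454, 165^16≡643, 165^32≡191, 165^64≡687, 165^128≡139, 165^256≡1424 (mod 1627).
165^407 = 165^(256+128+16+4+2+1) ≡ 146 (mod 1627).
Check: 146² = 21316 ≡ 165 (mod 1627). The two roots are 146 and 1481.

146, 1481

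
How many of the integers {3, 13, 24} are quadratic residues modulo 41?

0

(3/41) = -1 → non-residue.
(13/41) = -1 → non-residue.
(24/41) = -1 → non-residue.
Total quadratic residues among the 3: 0.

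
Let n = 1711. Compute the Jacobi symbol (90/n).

Pull out 2: since 1711 ≡ 7 (mod 8), (2/1711) = +1.
Reciprocity: 45 ≡ 1 and 1711 ≡ 3 (mod 4), so (45/1711) = +(1711/45).
Reduce top mod 45: now compute (1/45).
Reached (1/45) = 1. Collecting the sign flips along the way, the symbol is +1.

1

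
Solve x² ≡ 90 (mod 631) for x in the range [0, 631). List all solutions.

Since 631 ≡ 3 (mod 4), a square root of 90 is 90^((631+1)/4) = 90^158 mod 631.
Repeated squaring: 90^2≡528, 90^4≡513, 90^8≡42, 90^16≡502, 90^32≡235, 90^64≡328, 90^128≡314 (mod 631).
90^158 = 90^(128+16+8+4+2) ≡ 80 (mod 631).
Check: 80² = 6400 ≡ 90 (mod 631). The two roots are 80 and 551.

80, 551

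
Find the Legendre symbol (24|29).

Pull out 2^3: since 29 ≡ 5 (mod 8), (2/29) = -1, so (2/29)^3 = -1.
Reciprocity: 3 ≡ 3 and 29 ≡ 1 (mod 4), so (3/29) = +(29/3).
Reduce top mod 3: now compute (2/3).
Pull out 2: since 3 ≡ 3 (mod 8), (2/3) = -1.
Reached (1/3) = 1. Collecting the sign flips along the way, the symbol is +1.

1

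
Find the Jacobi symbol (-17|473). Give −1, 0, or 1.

-1

First reduce: -17 ≡ 456 (mod 473).
Pull out 2^3: since 473 ≡ 1 (mod 8), (2/473) = +1, so (2/473)^3 = +1.
Reciprocity: 57 ≡ 1 and 473 ≡ 1 (mod 4), so (57/473) = +(473/57).
Reduce top mod 57: now compute (17/57).
Reciprocity: 17 ≡ 1 and 57 ≡ 1 (mod 4), so (17/57) = +(57/17).
Reduce top mod 17: now compute (6/17).
Pull out 2: since 17 ≡ 1 (mod 8), (2/17) = +1.
Reciprocity: 3 ≡ 3 and 17 ≡ 1 (mod 4), so (3/17) = +(17/3).
Reduce top mod 3: now compute (2/3).
Pull out 2: since 3 ≡ 3 (mod 8), (2/3) = -1.
Reached (1/3) = 1. Collecting the sign flips along the way, the symbol is -1.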